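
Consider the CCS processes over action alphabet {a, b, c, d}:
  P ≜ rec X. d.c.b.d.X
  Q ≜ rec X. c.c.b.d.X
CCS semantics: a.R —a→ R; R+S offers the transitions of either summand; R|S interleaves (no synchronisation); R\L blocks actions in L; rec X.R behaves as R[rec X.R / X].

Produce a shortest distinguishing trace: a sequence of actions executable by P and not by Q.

LTS(P): 4 reachable states
  m0 = rec X. d.c.b.d.X → -d-> m1
  m1 = c.b.d.(rec X. d.c.b.d.X) → -c-> m2
  m2 = b.d.(rec X. d.c.b.d.X) → -b-> m3
  m3 = d.(rec X. d.c.b.d.X) → -d-> m0
LTS(Q): 4 reachable states
  n0 = rec X. c.c.b.d.X → -c-> n1
  n1 = c.b.d.(rec X. c.c.b.d.X) → -c-> n2
  n2 = b.d.(rec X. c.c.b.d.X) → -b-> n3
  n3 = d.(rec X. c.c.b.d.X) → -d-> n0
Executing d from P (initial set {m0}):
  [1] d ⇒ {m1}
  — P admits the full trace.
Executing d from Q (initial set {n0}):
  [1] d ⇒ ∅ (Q stuck)

d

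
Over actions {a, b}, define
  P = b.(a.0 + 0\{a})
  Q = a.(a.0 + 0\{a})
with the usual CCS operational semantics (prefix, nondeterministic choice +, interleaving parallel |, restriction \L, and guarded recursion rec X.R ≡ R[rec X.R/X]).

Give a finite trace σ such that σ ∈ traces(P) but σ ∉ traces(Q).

Reachable graph of P (3 states):
  u0 = b.(a.0 + 0\{a}) :: —b→ u1
  u1 = a.0 + 0\{a} :: —a→ u2
  u2 = 0 :: ∅
Reachable graph of Q (3 states):
  v0 = a.(a.0 + 0\{a}) :: —a→ v1
  v1 = a.0 + 0\{a} :: —a→ v2
  v2 = 0 :: ∅
Trace ⟨b⟩ through P, begin at {u0}:
  step 1 (b): {u1}
  — P admits the full trace.
Trace ⟨b⟩ through Q, begin at {v0}:
  step 1 (b): no successor for Q

b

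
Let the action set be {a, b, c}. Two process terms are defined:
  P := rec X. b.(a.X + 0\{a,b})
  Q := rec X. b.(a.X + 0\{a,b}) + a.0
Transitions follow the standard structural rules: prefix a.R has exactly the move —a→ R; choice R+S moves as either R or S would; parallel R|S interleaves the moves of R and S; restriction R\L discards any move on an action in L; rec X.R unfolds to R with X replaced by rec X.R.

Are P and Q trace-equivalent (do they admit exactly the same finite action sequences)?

P's transition system — 2 states:
  m0 = rec X. b.(a.X + 0\{a,b}) :: —b→ m1
  m1 = a.(rec X. b.(a.X + 0\{a,b})) + 0\{a,b} :: —a→ m0
Q's transition system — 3 states:
  n0 = rec X. b.(a.X + 0\{a,b}) + a.0 :: —a→ n1, —b→ n2
  n1 = 0 :: (no moves)
  n2 = a.(rec X. b.(a.X + 0\{a,b}) + a.0) + 0\{a,b} :: —a→ n0
Executing a from Q (initial set {n0}):
  after a @ step 1: {n1}
  Q completes σ.
Executing a from P (initial set {m0}):
  after a @ step 1: no successor for P

NO — witness ⟨a⟩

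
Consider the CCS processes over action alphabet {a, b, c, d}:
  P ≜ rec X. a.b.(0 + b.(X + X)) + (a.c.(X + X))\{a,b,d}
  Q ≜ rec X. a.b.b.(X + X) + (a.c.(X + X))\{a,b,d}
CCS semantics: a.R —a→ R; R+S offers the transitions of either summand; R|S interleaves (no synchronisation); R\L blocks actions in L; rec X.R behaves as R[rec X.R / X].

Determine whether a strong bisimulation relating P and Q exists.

YES

P's transition system — 4 states:
  m0 = rec X. a.b.(0 + b.(X + X)) + (a.c.(X + X))\{a,b,d} :: ··a··> m1
  m1 = b.(0 + b.((rec X. a.b.(0 + b.(X + X)) + (a.c.(X + X))\{a,b,d}) + (rec X. a.b.(0 + b.(X + X)) + (a.c.(X + X))\{a,b,d}))) :: ··b··> m2
  m2 = 0 + b.((rec X. a.b.(0 + b.(X + X)) + (a.c.(X + X))\{a,b,d}) + (rec X. a.b.(0 + b.(X + X)) + (a.c.(X + X))\{a,b,d})) :: ··b··> m3
  m3 = (rec X. a.b.(0 + b.(X + X)) + (a.c.(X + X))\{a,b,d}) + (rec X. a.b.(0 + b.(X + X)) + (a.c.(X + X))\{a,b,d}) :: ··a··> m1
Q's transition system — 4 states:
  n0 = rec X. a.b.b.(X + X) + (a.c.(X + X))\{a,b,d} :: ··a··> n1
  n1 = b.b.((rec X. a.b.b.(X + X) + (a.c.(X + X))\{a,b,d}) + (rec X. a.b.b.(X + X) + (a.c.(X + X))\{a,b,d})) :: ··b··> n2
  n2 = b.((rec X. a.b.b.(X + X) + (a.c.(X + X))\{a,b,d}) + (rec X. a.b.b.(X + X) + (a.c.(X + X))\{a,b,d})) :: ··b··> n3
  n3 = (rec X. a.b.b.(X + X) + (a.c.(X + X))\{a,b,d}) + (rec X. a.b.b.(X + X) + (a.c.(X + X))\{a,b,d}) :: ··a··> n1
Bisimilarity quotient blocks:
  B0 = {m0, m3, n0, n3}
  B1 = {m1, n1}
  B2 = {m2, n2}
m0 ∈ B0, n0 ∈ B0 → same block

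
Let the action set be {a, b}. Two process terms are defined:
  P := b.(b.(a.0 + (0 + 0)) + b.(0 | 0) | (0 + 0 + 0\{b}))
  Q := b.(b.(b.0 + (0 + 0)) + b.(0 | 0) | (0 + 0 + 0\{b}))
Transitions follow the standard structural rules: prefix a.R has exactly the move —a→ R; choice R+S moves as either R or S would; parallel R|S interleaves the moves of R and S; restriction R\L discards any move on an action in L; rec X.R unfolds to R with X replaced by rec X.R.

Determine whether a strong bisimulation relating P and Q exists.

LTS(P): 5 reachable states
  p0 = b.(b.(a.0 + (0 + 0)) + b.(0 | 0) | (0 + 0 + 0\{b})) | =b=> p1
  p1 = b.(a.0 + (0 + 0)) + b.(0 | 0) | (0 + 0 + 0\{b}) | =b=> p2, =b=> p3
  p2 = 0 | 0 | (0 + 0 + 0\{b}) | (no moves)
  p3 = a.0 + (0 + 0) | =a=> p4
  p4 = 0 | (no moves)
LTS(Q): 5 reachable states
  q0 = b.(b.(b.0 + (0 + 0)) + b.(0 | 0) | (0 + 0 + 0\{b})) | =b=> q1
  q1 = b.(b.0 + (0 + 0)) + b.(0 | 0) | (0 + 0 + 0\{b}) | =b=> q2, =b=> q3
  q2 = 0 | 0 | (0 + 0 + 0\{b}) | (no moves)
  q3 = b.0 + (0 + 0) | =b=> q4
  q4 = 0 | (no moves)
Bisimilarity quotient blocks:
  B0 = {p0}
  B1 = {p1}
  B2 = {p2, p4, q2, q4}
  B3 = {p3}
  B4 = {q0}
  B5 = {q1}
  B6 = {q3}
p0 ∈ B0, q0 ∈ B4 → different blocks

P ≁ Q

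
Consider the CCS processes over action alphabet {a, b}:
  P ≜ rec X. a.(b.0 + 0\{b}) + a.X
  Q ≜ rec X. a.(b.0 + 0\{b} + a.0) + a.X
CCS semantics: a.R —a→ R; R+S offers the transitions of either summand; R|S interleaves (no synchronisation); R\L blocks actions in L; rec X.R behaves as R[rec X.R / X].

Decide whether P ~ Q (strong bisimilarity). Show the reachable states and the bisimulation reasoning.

LTS(P): 3 reachable states
  s0 = rec X. a.(b.0 + 0\{b}) + a.X → --a--▸ s0, --a--▸ s1
  s1 = b.0 + 0\{b} → --b--▸ s2
  s2 = 0 → ∅
LTS(Q): 3 reachable states
  t0 = rec X. a.(b.0 + 0\{b} + a.0) + a.X → --a--▸ t0, --a--▸ t1
  t1 = b.0 + 0\{b} + a.0 → --a--▸ t2, --b--▸ t2
  t2 = 0 → ∅
Coarsest stable partition (strong bisimilarity classes):
  B0 = {s0}
  B1 = {s1}
  B2 = {s2, t2}
  B3 = {t0}
  B4 = {t1}
s0 ∈ B0, t0 ∈ B3 → different blocks

NO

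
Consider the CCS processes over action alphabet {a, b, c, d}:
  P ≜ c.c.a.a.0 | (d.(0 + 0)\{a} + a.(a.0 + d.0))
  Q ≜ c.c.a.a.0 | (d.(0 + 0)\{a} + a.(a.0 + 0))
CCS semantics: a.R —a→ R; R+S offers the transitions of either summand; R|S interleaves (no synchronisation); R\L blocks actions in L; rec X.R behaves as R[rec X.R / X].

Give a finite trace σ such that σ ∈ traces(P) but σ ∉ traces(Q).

ad

P's transition system — 20 states:
  s0 = c.c.a.a.0 | (d.(0 + 0)\{a} + a.(a.0 + d.0)) → —a→ s1, —c→ s2, —d→ s3
  s1 = c.c.a.a.0 | (a.0 + d.0) → —a→ s4, —c→ s5, —d→ s4
  s2 = c.a.a.0 | (d.(0 + 0)\{a} + a.(a.0 + d.0)) → —a→ s5, —c→ s6, —d→ s7
  s3 = c.c.a.a.0 | (0 + 0)\{a} → —c→ s7
  s4 = c.c.a.a.0 | 0 → —c→ s8
  s5 = c.a.a.0 | (a.0 + d.0) → —a→ s8, —c→ s9, —d→ s8
  s6 = a.a.0 | (d.(0 + 0)\{a} + a.(a.0 + d.0)) → —a→ s10, —a→ s9, —d→ s11
  s7 = c.a.a.0 | (0 + 0)\{a} → —c→ s11
  s8 = c.a.a.0 | 0 → —c→ s12
  s9 = a.a.0 | (a.0 + d.0) → —a→ s12, —a→ s13, —d→ s12
  s10 = a.0 | (d.(0 + 0)\{a} + a.(a.0 + d.0)) → —a→ s13, —a→ s14, —d→ s15
  s11 = a.a.0 | (0 + 0)\{a} → —a→ s15
  s12 = a.a.0 | 0 → —a→ s16
  s13 = a.0 | (a.0 + d.0) → —a→ s16, —a→ s17, —d→ s16
  s14 = 0 | (d.(0 + 0)\{a} + a.(a.0 + d.0)) → —a→ s17, —d→ s18
  s15 = a.0 | (0 + 0)\{a} → —a→ s18
  s16 = a.0 | 0 → —a→ s19
  s17 = 0 | (a.0 + d.0) → —a→ s19, —d→ s19
  s18 = 0 | (0 + 0)\{a} → stopped
  s19 = 0 | 0 → stopped
Q's transition system — 20 states:
  t0 = c.c.a.a.0 | (d.(0 + 0)\{a} + a.(a.0 + 0)) → —a→ t1, —c→ t2, —d→ t3
  t1 = c.c.a.a.0 | (a.0 + 0) → —a→ t4, —c→ t5
  t2 = c.a.a.0 | (d.(0 + 0)\{a} + a.(a.0 + 0)) → —a→ t5, —c→ t6, —d→ t7
  t3 = c.c.a.a.0 | (0 + 0)\{a} → —c→ t7
  t4 = c.c.a.a.0 | 0 → —c→ t8
  t5 = c.a.a.0 | (a.0 + 0) → —a→ t8, —c→ t9
  t6 = a.a.0 | (d.(0 + 0)\{a} + a.(a.0 + 0)) → —a→ t10, —a→ t9, —d→ t11
  t7 = c.a.a.0 | (0 + 0)\{a} → —c→ t11
  t8 = c.a.a.0 | 0 → —c→ t12
  t9 = a.a.0 | (a.0 + 0) → —a→ t12, —a→ t13
  t10 = a.0 | (d.(0 + 0)\{a} + a.(a.0 + 0)) → —a→ t13, —a→ t14, —d→ t15
  t11 = a.a.0 | (0 + 0)\{a} → —a→ t15
  t12 = a.a.0 | 0 → —a→ t16
  t13 = a.0 | (a.0 + 0) → —a→ t16, —a→ t17
  t14 = 0 | (d.(0 + 0)\{a} + a.(a.0 + 0)) → —a→ t17, —d→ t18
  t15 = a.0 | (0 + 0)\{a} → —a→ t18
  t16 = a.0 | 0 → —a→ t19
  t17 = 0 | (a.0 + 0) → —a→ t19
  t18 = 0 | (0 + 0)\{a} → stopped
  t19 = 0 | 0 → stopped
Run σ = ⟨ad⟩ on P: start {s0}
  step 1 (a): {s1}
  step 2 (d): {s4}
  — P admits the full trace.
Run σ = ⟨ad⟩ on Q: start {t0}
  step 1 (a): {t1}
  step 2 (d): ∅  — Q cannot continue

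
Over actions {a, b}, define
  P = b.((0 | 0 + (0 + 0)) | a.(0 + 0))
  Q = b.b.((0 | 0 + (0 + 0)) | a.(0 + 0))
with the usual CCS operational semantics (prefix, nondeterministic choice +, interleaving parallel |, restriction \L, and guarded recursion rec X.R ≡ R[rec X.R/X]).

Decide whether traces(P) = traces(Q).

NO — witness ⟨ba⟩

Reachable graph of P (3 states):
  s0 = b.((0 | 0 + (0 + 0)) | a.(0 + 0)) → ··b··> s1
  s1 = (0 | 0 + (0 + 0)) | a.(0 + 0) → ··a··> s2
  s2 = (0 | 0 + (0 + 0)) | (0 + 0) → ∅
Reachable graph of Q (4 states):
  t0 = b.b.((0 | 0 + (0 + 0)) | a.(0 + 0)) → ··b··> t1
  t1 = b.((0 | 0 + (0 + 0)) | a.(0 + 0)) → ··b··> t2
  t2 = (0 | 0 + (0 + 0)) | a.(0 + 0) → ··a··> t3
  t3 = (0 | 0 + (0 + 0)) | (0 + 0) → ∅
Run σ = ⟨ba⟩ on P: start {s0}
  step 1 (b): {s1}
  step 2 (a): {s2}
  ✓ P
Run σ = ⟨ba⟩ on Q: start {t0}
  step 1 (b): {t1}
  step 2 (a): no successor for Q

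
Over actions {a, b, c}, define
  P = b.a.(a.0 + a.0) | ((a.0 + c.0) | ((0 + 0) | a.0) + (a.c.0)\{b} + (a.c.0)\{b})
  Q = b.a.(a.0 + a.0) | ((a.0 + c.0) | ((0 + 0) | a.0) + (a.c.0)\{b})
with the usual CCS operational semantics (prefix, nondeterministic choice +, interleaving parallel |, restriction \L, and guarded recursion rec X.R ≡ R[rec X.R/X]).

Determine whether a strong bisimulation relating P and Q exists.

P ~ Q

LTS(P): 24 reachable states
  u0 = b.a.(a.0 + a.0) | ((a.0 + c.0) | ((0 + 0) | a.0) + (a.c.0)\{b} + (a.c.0)\{b}) :: ··a··> u1, ··a··> u2, ··a··> u3, ··b··> u4, ··c··> u2
  u1 = b.a.(a.0 + a.0) | ((a.0 + c.0) | ((0 + 0) | 0)) :: ··a··> u5, ··b··> u6, ··c··> u5
  u2 = b.a.(a.0 + a.0) | (0 | ((0 + 0) | a.0)) :: ··a··> u5, ··b··> u7
  u3 = b.a.(a.0 + a.0) | (c.0)\{b} :: ··b··> u8, ··c··> u9
  u4 = a.(a.0 + a.0) | ((a.0 + c.0) | ((0 + 0) | a.0) + (a.c.0)\{b} + (a.c.0)\{b}) :: ··a··> u10, ··a··> u6, ··a··> u7, ··a··> u8, ··c··> u7
  u5 = b.a.(a.0 + a.0) | (0 | ((0 + 0) | 0)) :: ··b··> u11
  u6 = a.(a.0 + a.0) | ((a.0 + c.0) | ((0 + 0) | 0)) :: ··a··> u11, ··a··> u12, ··c··> u11
  u7 = a.(a.0 + a.0) | (0 | ((0 + 0) | a.0)) :: ··a··> u11, ··a··> u13
  u8 = a.(a.0 + a.0) | (c.0)\{b} :: ··a··> u14, ··c··> u15
  u9 = b.a.(a.0 + a.0) | 0\{b} :: ··b··> u15
  u10 = (a.0 + a.0) | ((a.0 + c.0) | ((0 + 0) | a.0) + (a.c.0)\{b} + (a.c.0)\{b}) :: ··a··> u12, ··a··> u13, ··a··> u14, ··a··> u16, ··c··> u13
  u11 = a.(a.0 + a.0) | (0 | ((0 + 0) | 0)) :: ··a··> u17
  u12 = (a.0 + a.0) | ((a.0 + c.0) | ((0 + 0) | 0)) :: ··a··> u17, ··a··> u18, ··c··> u17
  u13 = (a.0 + a.0) | (0 | ((0 + 0) | a.0)) :: ··a··> u17, ··a··> u19
  u14 = (a.0 + a.0) | (c.0)\{b} :: ··a··> u20, ··c··> u21
  u15 = a.(a.0 + a.0) | 0\{b} :: ··a··> u21
  u16 = 0 | ((a.0 + c.0) | ((0 + 0) | a.0) + (a.c.0)\{b} + (a.c.0)\{b}) :: ··a··> u18, ··a··> u19, ··a··> u20, ··c··> u19
  u17 = (a.0 + a.0) | (0 | ((0 + 0) | 0)) :: ··a··> u22
  u18 = 0 | ((a.0 + c.0) | ((0 + 0) | 0)) :: ··a··> u22, ··c··> u22
  u19 = 0 | (0 | ((0 + 0) | a.0)) :: ··a··> u22
  u20 = 0 | (c.0)\{b} :: ··c··> u23
  u21 = (a.0 + a.0) | 0\{b} :: ··a··> u23
  u22 = 0 | (0 | ((0 + 0) | 0)) :: ·
  u23 = 0 | 0\{b} :: ·
LTS(Q): 24 reachable states
  v0 = b.a.(a.0 + a.0) | ((a.0 + c.0) | ((0 + 0) | a.0) + (a.c.0)\{b}) :: ··a··> v1, ··a··> v2, ··a··> v3, ··b··> v4, ··c··> v2
  v1 = b.a.(a.0 + a.0) | ((a.0 + c.0) | ((0 + 0) | 0)) :: ··a··> v5, ··b··> v6, ··c··> v5
  v2 = b.a.(a.0 + a.0) | (0 | ((0 + 0) | a.0)) :: ··a··> v5, ··b··> v7
  v3 = b.a.(a.0 + a.0) | (c.0)\{b} :: ··b··> v8, ··c··> v9
  v4 = a.(a.0 + a.0) | ((a.0 + c.0) | ((0 + 0) | a.0) + (a.c.0)\{b}) :: ··a··> v10, ··a··> v6, ··a··> v7, ··a··> v8, ··c··> v7
  v5 = b.a.(a.0 + a.0) | (0 | ((0 + 0) | 0)) :: ··b··> v11
  v6 = a.(a.0 + a.0) | ((a.0 + c.0) | ((0 + 0) | 0)) :: ··a··> v11, ··a··> v12, ··c··> v11
  v7 = a.(a.0 + a.0) | (0 | ((0 + 0) | a.0)) :: ··a··> v11, ··a··> v13
  v8 = a.(a.0 + a.0) | (c.0)\{b} :: ··a··> v14, ··c··> v15
  v9 = b.a.(a.0 + a.0) | 0\{b} :: ··b··> v15
  v10 = (a.0 + a.0) | ((a.0 + c.0) | ((0 + 0) | a.0) + (a.c.0)\{b}) :: ··a··> v12, ··a··> v13, ··a··> v14, ··a··> v16, ··c··> v13
  v11 = a.(a.0 + a.0) | (0 | ((0 + 0) | 0)) :: ··a··> v17
  v12 = (a.0 + a.0) | ((a.0 + c.0) | ((0 + 0) | 0)) :: ··a··> v17, ··a··> v18, ··c··> v17
  v13 = (a.0 + a.0) | (0 | ((0 + 0) | a.0)) :: ··a··> v17, ··a··> v19
  v14 = (a.0 + a.0) | (c.0)\{b} :: ··a··> v20, ··c··> v21
  v15 = a.(a.0 + a.0) | 0\{b} :: ··a··> v21
  v16 = 0 | ((a.0 + c.0) | ((0 + 0) | a.0) + (a.c.0)\{b}) :: ··a··> v18, ··a··> v19, ··a··> v20, ··c··> v19
  v17 = (a.0 + a.0) | (0 | ((0 + 0) | 0)) :: ··a··> v22
  v18 = 0 | ((a.0 + c.0) | ((0 + 0) | 0)) :: ··a··> v22, ··c··> v22
  v19 = 0 | (0 | ((0 + 0) | a.0)) :: ··a··> v22
  v20 = 0 | (c.0)\{b} :: ··c··> v23
  v21 = (a.0 + a.0) | 0\{b} :: ··a··> v23
  v22 = 0 | (0 | ((0 + 0) | 0)) :: ·
  v23 = 0 | 0\{b} :: ·
Partition-refinement fixed point:
  B0 = {u0, v0}
  B1 = {u4, v4}
  B2 = {u8, v8}
  B3 = {u11, u13, u15, v11, v13, v15}
  B4 = {u17, u19, u21, v17, v19, v21}
  B5 = {u22, u23, v22, v23}
  B6 = {u14, v14}
  B7 = {u20, v20}
  B8 = {u7, v7}
  B9 = {u10, v10}
  B10 = {u16, v16}
  B11 = {u18, v18}
  B12 = {u12, v12}
  B13 = {u6, v6}
  B14 = {u3, v3}
  B15 = {u5, u9, v5, v9}
  B16 = {u1, v1}
  B17 = {u2, v2}
u0 ∈ B0, v0 ∈ B0 → same block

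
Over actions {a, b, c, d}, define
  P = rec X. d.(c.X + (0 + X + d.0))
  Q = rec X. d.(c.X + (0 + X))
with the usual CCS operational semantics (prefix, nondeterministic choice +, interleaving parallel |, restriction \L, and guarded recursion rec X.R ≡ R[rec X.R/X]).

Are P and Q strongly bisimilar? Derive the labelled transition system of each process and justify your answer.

Reachable graph of P (3 states):
  p0 = rec X. d.(c.X + (0 + X + d.0)) :: ··d··> p1
  p1 = c.(rec X. d.(c.X + (0 + X + d.0))) + (0 + (rec X. d.(c.X + (0 + X + d.0))) + d.0) :: ··c··> p0, ··d··> p1, ··d··> p2
  p2 = 0 :: deadlocked
Reachable graph of Q (2 states):
  q0 = rec X. d.(c.X + (0 + X)) :: ··d··> q1
  q1 = c.(rec X. d.(c.X + (0 + X))) + (0 + (rec X. d.(c.X + (0 + X)))) :: ··c··> q0, ··d··> q1
Partition-refinement fixed point:
  B0 = {p0}
  B1 = {p1}
  B2 = {p2}
  B3 = {q0}
  B4 = {q1}
p0 ∈ B0, q0 ∈ B3 → different blocks

NO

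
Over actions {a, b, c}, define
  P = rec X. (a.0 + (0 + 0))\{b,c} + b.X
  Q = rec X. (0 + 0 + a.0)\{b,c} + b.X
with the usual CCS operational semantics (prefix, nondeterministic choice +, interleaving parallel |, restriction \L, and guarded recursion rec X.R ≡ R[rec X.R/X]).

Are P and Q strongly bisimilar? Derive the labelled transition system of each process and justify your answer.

LTS(P): 2 reachable states
  u0 = rec X. (a.0 + (0 + 0))\{b,c} + b.X :: -a-> u1, -b-> u0
  u1 = 0\{b,c} :: stopped
LTS(Q): 2 reachable states
  v0 = rec X. (0 + 0 + a.0)\{b,c} + b.X :: -a-> v1, -b-> v0
  v1 = 0\{b,c} :: stopped
Bisimilarity quotient blocks:
  B0 = {u0, v0}
  B1 = {u1, v1}
u0 ∈ B0, v0 ∈ B0 → same block

YES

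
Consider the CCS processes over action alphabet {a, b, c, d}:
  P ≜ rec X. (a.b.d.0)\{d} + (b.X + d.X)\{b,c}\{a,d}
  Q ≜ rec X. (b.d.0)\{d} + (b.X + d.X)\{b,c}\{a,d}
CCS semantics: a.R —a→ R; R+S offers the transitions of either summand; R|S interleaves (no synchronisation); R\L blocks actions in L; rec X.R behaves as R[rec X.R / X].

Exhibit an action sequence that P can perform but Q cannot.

a

LTS(P): 3 reachable states
  m0 = rec X. (a.b.d.0)\{d} + (b.X + d.X)\{b,c}\{a,d} :: —a→ m1
  m1 = (b.d.0)\{d} :: —b→ m2
  m2 = (d.0)\{d} :: (no moves)
LTS(Q): 2 reachable states
  n0 = rec X. (b.d.0)\{d} + (b.X + d.X)\{b,c}\{a,d} :: —b→ n1
  n1 = (d.0)\{d} :: (no moves)
Run σ = ⟨a⟩ on P: start {m0}
  step 1 (a): {m1}
  ✓ P
Run σ = ⟨a⟩ on Q: start {n0}
  step 1 (a): ∅ (Q stuck)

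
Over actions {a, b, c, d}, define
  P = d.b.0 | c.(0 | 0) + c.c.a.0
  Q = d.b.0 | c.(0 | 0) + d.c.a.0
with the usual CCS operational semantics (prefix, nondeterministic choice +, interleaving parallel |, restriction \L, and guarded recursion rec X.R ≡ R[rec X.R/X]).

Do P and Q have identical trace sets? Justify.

Reachable graph of P (9 states):
  p0 = d.b.0 | c.(0 | 0) + c.c.a.0 :: -c-> p1, -c-> p2, -d-> p3
  p1 = c.a.0 :: -c-> p4
  p2 = d.b.0 | (0 | 0) :: -d-> p5
  p3 = b.0 | c.(0 | 0) :: -b-> p6, -c-> p5
  p4 = a.0 :: -a-> p7
  p5 = b.0 | (0 | 0) :: -b-> p8
  p6 = 0 | c.(0 | 0) :: -c-> p8
  p7 = 0 :: ·
  p8 = 0 | (0 | 0) :: ·
Reachable graph of Q (9 states):
  q0 = d.b.0 | c.(0 | 0) + d.c.a.0 :: -c-> q1, -d-> q2, -d-> q3
  q1 = d.b.0 | (0 | 0) :: -d-> q4
  q2 = b.0 | c.(0 | 0) :: -b-> q5, -c-> q4
  q3 = c.a.0 :: -c-> q6
  q4 = b.0 | (0 | 0) :: -b-> q7
  q5 = 0 | c.(0 | 0) :: -c-> q7
  q6 = a.0 :: -a-> q8
  q7 = 0 | (0 | 0) :: ·
  q8 = 0 :: ·
Executing cc from P (initial set {p0}):
  step 1 (c): {p1, p2}
  step 2 (c): {p4}
  ✓ P
Executing cc from Q (initial set {q0}):
  step 1 (c): {q1}
  step 2 (c): ∅ (Q stuck)

trace-distinct — witness ⟨cc⟩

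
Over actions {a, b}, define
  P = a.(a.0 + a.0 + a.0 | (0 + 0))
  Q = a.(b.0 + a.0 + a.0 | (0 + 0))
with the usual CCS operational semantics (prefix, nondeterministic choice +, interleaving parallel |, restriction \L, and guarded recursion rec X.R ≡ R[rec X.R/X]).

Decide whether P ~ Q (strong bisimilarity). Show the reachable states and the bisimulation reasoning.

LTS(P): 4 reachable states
  u0 = a.(a.0 + a.0 + a.0 | (0 + 0)) :: -a-> u1
  u1 = a.0 + a.0 + a.0 | (0 + 0) :: -a-> u2, -a-> u3
  u2 = 0 :: deadlocked
  u3 = 0 | (0 + 0) :: deadlocked
LTS(Q): 4 reachable states
  v0 = a.(b.0 + a.0 + a.0 | (0 + 0)) :: -a-> v1
  v1 = b.0 + a.0 + a.0 | (0 + 0) :: -a-> v2, -a-> v3, -b-> v2
  v2 = 0 :: deadlocked
  v3 = 0 | (0 + 0) :: deadlocked
Bisimilarity quotient blocks:
  B0 = {u0}
  B1 = {u1}
  B2 = {u2, u3, v2, v3}
  B3 = {v0}
  B4 = {v1}
u0 ∈ B0, v0 ∈ B3 → different blocks

NO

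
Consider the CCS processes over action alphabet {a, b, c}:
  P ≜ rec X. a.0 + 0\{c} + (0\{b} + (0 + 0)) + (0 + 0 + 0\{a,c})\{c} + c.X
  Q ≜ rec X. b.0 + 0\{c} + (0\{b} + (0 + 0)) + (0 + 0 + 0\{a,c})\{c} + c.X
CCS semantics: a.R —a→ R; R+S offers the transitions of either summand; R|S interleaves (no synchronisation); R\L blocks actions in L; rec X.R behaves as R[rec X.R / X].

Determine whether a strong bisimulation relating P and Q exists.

not bisimilar

LTS(P): 2 reachable states
  s0 = rec X. a.0 + 0\{c} + (0\{b} + (0 + 0)) + (0 + 0 + 0\{a,c})\{c} + c.X :: -a-> s1, -c-> s0
  s1 = 0 :: (no moves)
LTS(Q): 2 reachable states
  t0 = rec X. b.0 + 0\{c} + (0\{b} + (0 + 0)) + (0 + 0 + 0\{a,c})\{c} + c.X :: -b-> t1, -c-> t0
  t1 = 0 :: (no moves)
Bisimilarity quotient blocks:
  B0 = {s0}
  B1 = {s1, t1}
  B2 = {t0}
s0 ∈ B0, t0 ∈ B2 → different blocks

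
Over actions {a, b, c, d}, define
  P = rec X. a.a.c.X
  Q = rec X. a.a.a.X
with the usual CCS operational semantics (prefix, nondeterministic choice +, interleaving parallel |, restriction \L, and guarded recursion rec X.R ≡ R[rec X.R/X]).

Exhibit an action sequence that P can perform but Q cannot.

P's transition system — 3 states:
  m0 = rec X. a.a.c.X ⊢ =a=> m1
  m1 = a.c.(rec X. a.a.c.X) ⊢ =a=> m2
  m2 = c.(rec X. a.a.c.X) ⊢ =c=> m0
Q's transition system — 3 states:
  n0 = rec X. a.a.a.X ⊢ =a=> n1
  n1 = a.a.(rec X. a.a.a.X) ⊢ =a=> n2
  n2 = a.(rec X. a.a.a.X) ⊢ =a=> n0
Executing aac from P (initial set {m0}):
  after a @ step 1: {m1}
  after a @ step 2: {m2}
  after c @ step 3: {m0}
  — P admits the full trace.
Executing aac from Q (initial set {n0}):
  after a @ step 1: {n1}
  after a @ step 2: {n2}
  after c @ step 3: ∅ (Q stuck)

aac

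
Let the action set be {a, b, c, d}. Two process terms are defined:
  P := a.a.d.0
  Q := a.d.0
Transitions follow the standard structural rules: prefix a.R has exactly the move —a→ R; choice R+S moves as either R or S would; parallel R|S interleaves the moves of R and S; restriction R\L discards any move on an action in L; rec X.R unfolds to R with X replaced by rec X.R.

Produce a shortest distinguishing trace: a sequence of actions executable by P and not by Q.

aa

P's transition system — 4 states:
  s0 = a.a.d.0 → ··a··> s1
  s1 = a.d.0 → ··a··> s2
  s2 = d.0 → ··d··> s3
  s3 = 0 → (no moves)
Q's transition system — 3 states:
  t0 = a.d.0 → ··a··> t1
  t1 = d.0 → ··d··> t2
  t2 = 0 → (no moves)
Trace ⟨aa⟩ through P, begin at {s0}:
  step 1 (a): {s1}
  step 2 (a): {s2}
  P completes σ.
Trace ⟨aa⟩ through Q, begin at {t0}:
  step 1 (a): {t1}
  step 2 (a): ∅  — Q cannot continue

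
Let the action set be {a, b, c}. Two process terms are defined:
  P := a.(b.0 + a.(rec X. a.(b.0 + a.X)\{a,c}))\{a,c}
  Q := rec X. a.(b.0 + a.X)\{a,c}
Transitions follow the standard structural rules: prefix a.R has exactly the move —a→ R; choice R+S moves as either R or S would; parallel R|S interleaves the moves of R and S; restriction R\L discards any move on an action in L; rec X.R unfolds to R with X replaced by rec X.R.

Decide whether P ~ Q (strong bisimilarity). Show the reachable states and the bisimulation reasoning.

Reachable graph of P (3 states):
  p0 = a.(b.0 + a.(rec X. a.(b.0 + a.X)\{a,c}))\{a,c} has moves ··a··> p1
  p1 = (b.0 + a.(rec X. a.(b.0 + a.X)\{a,c}))\{a,c} has moves ··b··> p2
  p2 = 0\{a,c} has moves ∅
Reachable graph of Q (3 states):
  q0 = rec X. a.(b.0 + a.X)\{a,c} has moves ··a··> q1
  q1 = (b.0 + a.(rec X. a.(b.0 + a.X)\{a,c}))\{a,c} has moves ··b··> q2
  q2 = 0\{a,c} has moves ∅
Coarsest stable partition (strong bisimilarity classes):
  B0 = {p0, q0}
  B1 = {p1, q1}
  B2 = {p2, q2}
p0 ∈ B0, q0 ∈ B0 → same block

bisimilar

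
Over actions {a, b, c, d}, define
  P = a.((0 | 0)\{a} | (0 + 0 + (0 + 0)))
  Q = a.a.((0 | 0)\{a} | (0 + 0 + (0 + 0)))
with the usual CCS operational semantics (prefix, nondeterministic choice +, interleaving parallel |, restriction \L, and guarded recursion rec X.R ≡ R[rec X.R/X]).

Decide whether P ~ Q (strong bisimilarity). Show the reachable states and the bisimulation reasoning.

LTS(P): 2 reachable states
  s0 = a.((0 | 0)\{a} | (0 + 0 + (0 + 0))) | =a=> s1
  s1 = (0 | 0)\{a} | (0 + 0 + (0 + 0)) | ∅
LTS(Q): 3 reachable states
  t0 = a.a.((0 | 0)\{a} | (0 + 0 + (0 + 0))) | =a=> t1
  t1 = a.((0 | 0)\{a} | (0 + 0 + (0 + 0))) | =a=> t2
  t2 = (0 | 0)\{a} | (0 + 0 + (0 + 0)) | ∅
Coarsest stable partition (strong bisimilarity classes):
  B0 = {s0, t1}
  B1 = {s1, t2}
  B2 = {t0}
s0 ∈ B0, t0 ∈ B2 → different blocks

NO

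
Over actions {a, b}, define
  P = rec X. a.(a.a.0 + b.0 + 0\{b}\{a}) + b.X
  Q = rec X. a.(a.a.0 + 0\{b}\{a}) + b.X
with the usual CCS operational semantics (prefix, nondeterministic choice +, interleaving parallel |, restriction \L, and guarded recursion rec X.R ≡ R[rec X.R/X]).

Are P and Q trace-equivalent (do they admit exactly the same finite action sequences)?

Reachable graph of P (4 states):
  p0 = rec X. a.(a.a.0 + b.0 + 0\{b}\{a}) + b.X :: --a--▸ p1, --b--▸ p0
  p1 = a.a.0 + b.0 + 0\{b}\{a} :: --a--▸ p2, --b--▸ p3
  p2 = a.0 :: --a--▸ p3
  p3 = 0 :: ·
Reachable graph of Q (4 states):
  q0 = rec X. a.(a.a.0 + 0\{b}\{a}) + b.X :: --a--▸ q1, --b--▸ q0
  q1 = a.a.0 + 0\{b}\{a} :: --a--▸ q2
  q2 = a.0 :: --a--▸ q3
  q3 = 0 :: ·
Run σ = ⟨ab⟩ on P: start {p0}
  step 1 (a): {p1}
  step 2 (b): {p3}
  P completes σ.
Run σ = ⟨ab⟩ on Q: start {q0}
  step 1 (a): {q1}
  step 2 (b): ∅  — Q cannot continue

NO — witness ⟨ab⟩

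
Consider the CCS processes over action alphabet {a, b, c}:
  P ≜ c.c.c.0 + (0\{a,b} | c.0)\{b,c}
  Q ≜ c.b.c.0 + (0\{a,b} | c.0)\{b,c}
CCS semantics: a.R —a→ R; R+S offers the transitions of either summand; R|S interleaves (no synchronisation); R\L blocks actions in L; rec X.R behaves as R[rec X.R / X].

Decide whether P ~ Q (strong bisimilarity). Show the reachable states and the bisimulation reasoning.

Reachable graph of P (4 states):
  m0 = c.c.c.0 + (0\{a,b} | c.0)\{b,c} ⊢ --c--▸ m1
  m1 = c.c.0 ⊢ --c--▸ m2
  m2 = c.0 ⊢ --c--▸ m3
  m3 = 0 ⊢ ∅
Reachable graph of Q (4 states):
  n0 = c.b.c.0 + (0\{a,b} | c.0)\{b,c} ⊢ --c--▸ n1
  n1 = b.c.0 ⊢ --b--▸ n2
  n2 = c.0 ⊢ --c--▸ n3
  n3 = 0 ⊢ ∅
Partition-refinement fixed point:
  B0 = {m0}
  B1 = {m1}
  B2 = {m2, n2}
  B3 = {m3, n3}
  B4 = {n0}
  B5 = {n1}
m0 ∈ B0, n0 ∈ B4 → different blocks

not bisimilar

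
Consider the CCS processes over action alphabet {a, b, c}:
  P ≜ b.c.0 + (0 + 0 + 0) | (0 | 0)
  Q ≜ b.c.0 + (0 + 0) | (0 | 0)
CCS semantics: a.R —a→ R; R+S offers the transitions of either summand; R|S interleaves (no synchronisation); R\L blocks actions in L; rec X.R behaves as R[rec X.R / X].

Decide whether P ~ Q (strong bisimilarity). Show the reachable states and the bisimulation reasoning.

bisimilar

Reachable graph of P (3 states):
  p0 = b.c.0 + (0 + 0 + 0) | (0 | 0) → ··b··> p1
  p1 = c.0 → ··c··> p2
  p2 = 0 → ·
Reachable graph of Q (3 states):
  q0 = b.c.0 + (0 + 0) | (0 | 0) → ··b··> q1
  q1 = c.0 → ··c··> q2
  q2 = 0 → ·
Coarsest stable partition (strong bisimilarity classes):
  B0 = {p0, q0}
  B1 = {p1, q1}
  B2 = {p2, q2}
p0 ∈ B0, q0 ∈ B0 → same block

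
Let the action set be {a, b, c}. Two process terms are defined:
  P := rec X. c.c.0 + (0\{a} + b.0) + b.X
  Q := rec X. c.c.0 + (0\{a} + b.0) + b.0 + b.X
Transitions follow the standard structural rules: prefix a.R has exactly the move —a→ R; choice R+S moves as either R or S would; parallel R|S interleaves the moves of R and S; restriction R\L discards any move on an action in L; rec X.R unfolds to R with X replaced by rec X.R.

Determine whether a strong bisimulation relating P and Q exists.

P ~ Q

P's transition system — 3 states:
  m0 = rec X. c.c.0 + (0\{a} + b.0) + b.X :: --b--▸ m0, --b--▸ m1, --c--▸ m2
  m1 = 0 :: deadlocked
  m2 = c.0 :: --c--▸ m1
Q's transition system — 3 states:
  n0 = rec X. c.c.0 + (0\{a} + b.0) + b.0 + b.X :: --b--▸ n0, --b--▸ n1, --c--▸ n2
  n1 = 0 :: deadlocked
  n2 = c.0 :: --c--▸ n1
Partition-refinement fixed point:
  B0 = {m0, n0}
  B1 = {m2, n2}
  B2 = {m1, n1}
m0 ∈ B0, n0 ∈ B0 → same block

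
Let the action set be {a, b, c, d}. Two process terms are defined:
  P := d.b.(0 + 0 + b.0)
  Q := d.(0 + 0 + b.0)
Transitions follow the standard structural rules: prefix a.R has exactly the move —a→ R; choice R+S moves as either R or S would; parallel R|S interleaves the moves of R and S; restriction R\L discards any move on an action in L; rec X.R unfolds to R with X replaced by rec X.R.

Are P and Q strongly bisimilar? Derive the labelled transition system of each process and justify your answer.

P ≁ Q

P's transition system — 4 states:
  u0 = d.b.(0 + 0 + b.0) ⊢ —d→ u1
  u1 = b.(0 + 0 + b.0) ⊢ —b→ u2
  u2 = 0 + 0 + b.0 ⊢ —b→ u3
  u3 = 0 ⊢ ·
Q's transition system — 3 states:
  v0 = d.(0 + 0 + b.0) ⊢ —d→ v1
  v1 = 0 + 0 + b.0 ⊢ —b→ v2
  v2 = 0 ⊢ ·
Bisimilarity quotient blocks:
  B0 = {u0}
  B1 = {u1}
  B2 = {u2, v1}
  B3 = {u3, v2}
  B4 = {v0}
u0 ∈ B0, v0 ∈ B4 → different blocks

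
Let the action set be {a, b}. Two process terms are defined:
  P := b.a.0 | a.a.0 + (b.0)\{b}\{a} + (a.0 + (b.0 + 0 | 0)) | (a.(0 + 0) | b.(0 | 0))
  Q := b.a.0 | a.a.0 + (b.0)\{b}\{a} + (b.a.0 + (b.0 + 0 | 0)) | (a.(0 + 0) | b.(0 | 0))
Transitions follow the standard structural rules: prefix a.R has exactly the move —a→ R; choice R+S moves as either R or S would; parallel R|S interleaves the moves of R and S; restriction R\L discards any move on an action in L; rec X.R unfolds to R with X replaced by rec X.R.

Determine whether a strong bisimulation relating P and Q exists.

NO

P's transition system — 16 states:
  u0 = b.a.0 | a.a.0 + (b.0)\{b}\{a} + (a.0 + (b.0 + 0 | 0)) | (a.(0 + 0) | b.(0 | 0)) has moves --a--▸ u1, --a--▸ u2, --a--▸ u3, --b--▸ u2, --b--▸ u4, --b--▸ u5
  u1 = (a.0 + (b.0 + 0 | 0)) | ((0 + 0) | b.(0 | 0)) has moves --a--▸ u6, --b--▸ u6, --b--▸ u7
  u2 = 0 | (a.(0 + 0) | b.(0 | 0)) has moves --a--▸ u6, --b--▸ u8
  u3 = b.a.0 | a.0 has moves --a--▸ u9, --b--▸ u10
  u4 = (a.0 + (b.0 + 0 | 0)) | (a.(0 + 0) | (0 | 0)) has moves --a--▸ u7, --a--▸ u8, --b--▸ u8
  u5 = a.0 | a.a.0 has moves --a--▸ u10, --a--▸ u11
  u6 = 0 | ((0 + 0) | b.(0 | 0)) has moves --b--▸ u12
  u7 = (a.0 + (b.0 + 0 | 0)) | ((0 + 0) | (0 | 0)) has moves --a--▸ u12, --b--▸ u12
  u8 = 0 | (a.(0 + 0) | (0 | 0)) has moves --a--▸ u12
  u9 = b.a.0 | 0 has moves --b--▸ u13
  u10 = a.0 | a.0 has moves --a--▸ u13, --a--▸ u14
  u11 = 0 | a.a.0 has moves --a--▸ u14
  u12 = 0 | ((0 + 0) | (0 | 0)) has moves deadlocked
  u13 = a.0 | 0 has moves --a--▸ u15
  u14 = 0 | a.0 has moves --a--▸ u15
  u15 = 0 | 0 has moves deadlocked
Q's transition system — 20 states:
  v0 = b.a.0 | a.a.0 + (b.0)\{b}\{a} + (b.a.0 + (b.0 + 0 | 0)) | (a.(0 + 0) | b.(0 | 0)) has moves --a--▸ v1, --a--▸ v2, --b--▸ v3, --b--▸ v4, --b--▸ v5, --b--▸ v6
  v1 = (b.a.0 + (b.0 + 0 | 0)) | ((0 + 0) | b.(0 | 0)) has moves --b--▸ v7, --b--▸ v8, --b--▸ v9
  v2 = b.a.0 | a.0 has moves --a--▸ v10, --b--▸ v11
  v3 = (b.a.0 + (b.0 + 0 | 0)) | (a.(0 + 0) | (0 | 0)) has moves --a--▸ v7, --b--▸ v12, --b--▸ v13
  v4 = 0 | (a.(0 + 0) | b.(0 | 0)) has moves --a--▸ v8, --b--▸ v12
  v5 = a.0 | (a.(0 + 0) | b.(0 | 0)) has moves --a--▸ v4, --a--▸ v9, --b--▸ v13
  v6 = a.0 | a.a.0 has moves --a--▸ v11, --a--▸ v14
  v7 = (b.a.0 + (b.0 + 0 | 0)) | ((0 + 0) | (0 | 0)) has moves --b--▸ v15, --b--▸ v16
  v8 = 0 | ((0 + 0) | b.(0 | 0)) has moves --b--▸ v15
  v9 = a.0 | ((0 + 0) | b.(0 | 0)) has moves --a--▸ v8, --b--▸ v16
  v10 = b.a.0 | 0 has moves --b--▸ v17
  v11 = a.0 | a.0 has moves --a--▸ v17, --a--▸ v18
  v12 = 0 | (a.(0 + 0) | (0 | 0)) has moves --a--▸ v15
  v13 = a.0 | (a.(0 + 0) | (0 | 0)) has moves --a--▸ v12, --a--▸ v16
  v14 = 0 | a.a.0 has moves --a--▸ v18
  v15 = 0 | ((0 + 0) | (0 | 0)) has moves deadlocked
  v16 = a.0 | ((0 + 0) | (0 | 0)) has moves --a--▸ v15
  v17 = a.0 | 0 has moves --a--▸ v19
  v18 = 0 | a.0 has moves --a--▸ v19
  v19 = 0 | 0 has moves deadlocked
Bisimilarity quotient blocks:
  B0 = {u0}
  B1 = {u3, v2}
  B2 = {u10, u11, v11, v13, v14}
  B3 = {u13, u14, u8, v12, v16, v17, v18}
  B4 = {u12, u15, v15, v19}
  B5 = {u9, v10}
  B6 = {u5, v6}
  B7 = {u1}
  B8 = {u6, v8}
  B9 = {u7}
  B10 = {u2, v4, v9}
  B11 = {u4}
  B12 = {v0}
  B13 = {v3}
  B14 = {v7}
  B15 = {v5}
  B16 = {v1}
u0 ∈ B0, v0 ∈ B12 → different blocks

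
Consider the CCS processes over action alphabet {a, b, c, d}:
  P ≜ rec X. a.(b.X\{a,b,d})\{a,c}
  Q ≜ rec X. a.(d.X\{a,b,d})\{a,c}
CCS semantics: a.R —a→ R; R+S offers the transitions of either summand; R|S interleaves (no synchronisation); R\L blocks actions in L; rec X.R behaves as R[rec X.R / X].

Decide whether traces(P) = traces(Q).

traces(P) ≠ traces(Q) — witness ⟨ab⟩

Reachable graph of P (3 states):
  m0 = rec X. a.(b.X\{a,b,d})\{a,c} ⊢ --a--▸ m1
  m1 = (b.(rec X. a.(b.X\{a,b,d})\{a,c})\{a,b,d})\{a,c} ⊢ --b--▸ m2
  m2 = (rec X. a.(b.X\{a,b,d})\{a,c})\{a,b,d}\{a,c} ⊢ ∅
Reachable graph of Q (3 states):
  n0 = rec X. a.(d.X\{a,b,d})\{a,c} ⊢ --a--▸ n1
  n1 = (d.(rec X. a.(d.X\{a,b,d})\{a,c})\{a,b,d})\{a,c} ⊢ --d--▸ n2
  n2 = (rec X. a.(d.X\{a,b,d})\{a,c})\{a,b,d}\{a,c} ⊢ ∅
Trace ⟨ab⟩ through P, begin at {m0}:
  step 1 (a): {m1}
  step 2 (b): {m2}
  P completes σ.
Trace ⟨ab⟩ through Q, begin at {n0}:
  step 1 (a): {n1}
  step 2 (b): ∅  — Q cannot continue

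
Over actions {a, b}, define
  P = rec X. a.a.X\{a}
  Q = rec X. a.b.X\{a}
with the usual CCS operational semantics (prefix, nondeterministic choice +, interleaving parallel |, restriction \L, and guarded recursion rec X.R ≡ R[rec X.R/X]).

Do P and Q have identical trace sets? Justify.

LTS(P): 3 reachable states
  s0 = rec X. a.a.X\{a} ⊢ ··a··> s1
  s1 = a.(rec X. a.a.X\{a})\{a} ⊢ ··a··> s2
  s2 = (rec X. a.a.X\{a})\{a} ⊢ ∅
LTS(Q): 3 reachable states
  t0 = rec X. a.b.X\{a} ⊢ ··a··> t1
  t1 = b.(rec X. a.b.X\{a})\{a} ⊢ ··b··> t2
  t2 = (rec X. a.b.X\{a})\{a} ⊢ ∅
Executing aa from P (initial set {s0}):
  after a @ step 1: {s1}
  after a @ step 2: {s2}
  — P admits the full trace.
Executing aa from Q (initial set {t0}):
  after a @ step 1: {t1}
  after a @ step 2: ∅  — Q cannot continue

trace-distinct — witness ⟨aa⟩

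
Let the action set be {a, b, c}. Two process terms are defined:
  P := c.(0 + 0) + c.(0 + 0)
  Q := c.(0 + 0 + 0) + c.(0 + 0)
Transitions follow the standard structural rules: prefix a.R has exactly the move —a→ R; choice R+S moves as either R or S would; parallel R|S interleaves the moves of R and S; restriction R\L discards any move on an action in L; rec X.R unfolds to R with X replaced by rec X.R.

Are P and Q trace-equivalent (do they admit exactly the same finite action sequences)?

traces(P) = traces(Q)

Reachable graph of P (2 states):
  u0 = c.(0 + 0) + c.(0 + 0) ⊢ -c-> u1
  u1 = 0 + 0 ⊢ deadlocked
Reachable graph of Q (3 states):
  v0 = c.(0 + 0 + 0) + c.(0 + 0) ⊢ -c-> v1, -c-> v2
  v1 = 0 + 0 ⊢ deadlocked
  v2 = 0 + 0 + 0 ⊢ deadlocked
Bisimilarity quotient blocks:
  B0 = {u0, v0}
  B1 = {u1, v1, v2}
u0 ∈ B0, v0 ∈ B0 → same block
Bisimilar ⇒ trace-equivalent.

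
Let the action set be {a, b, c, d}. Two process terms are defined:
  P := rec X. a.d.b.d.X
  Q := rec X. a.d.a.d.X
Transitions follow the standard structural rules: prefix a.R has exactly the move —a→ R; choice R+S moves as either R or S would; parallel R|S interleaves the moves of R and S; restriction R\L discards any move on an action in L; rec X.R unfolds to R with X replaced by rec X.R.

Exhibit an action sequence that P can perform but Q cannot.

Reachable graph of P (4 states):
  u0 = rec X. a.d.b.d.X → -a-> u1
  u1 = d.b.d.(rec X. a.d.b.d.X) → -d-> u2
  u2 = b.d.(rec X. a.d.b.d.X) → -b-> u3
  u3 = d.(rec X. a.d.b.d.X) → -d-> u0
Reachable graph of Q (4 states):
  v0 = rec X. a.d.a.d.X → -a-> v1
  v1 = d.a.d.(rec X. a.d.a.d.X) → -d-> v2
  v2 = a.d.(rec X. a.d.a.d.X) → -a-> v3
  v3 = d.(rec X. a.d.a.d.X) → -d-> v0
Trace ⟨adb⟩ through P, begin at {u0}:
  [1] a ⇒ {u1}
  [2] d ⇒ {u2}
  [3] b ⇒ {u3}
  P completes σ.
Trace ⟨adb⟩ through Q, begin at {v0}:
  [1] a ⇒ {v1}
  [2] d ⇒ {v2}
  [3] b ⇒ ∅ (Q stuck)

adb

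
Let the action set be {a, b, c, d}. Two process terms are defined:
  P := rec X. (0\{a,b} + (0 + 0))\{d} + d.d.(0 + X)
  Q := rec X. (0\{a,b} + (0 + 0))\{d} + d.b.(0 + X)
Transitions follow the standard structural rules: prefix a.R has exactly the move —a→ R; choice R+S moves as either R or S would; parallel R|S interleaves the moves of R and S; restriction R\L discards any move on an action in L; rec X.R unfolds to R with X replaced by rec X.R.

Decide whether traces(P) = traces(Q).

traces(P) ≠ traces(Q) — witness ⟨dd⟩

LTS(P): 3 reachable states
  u0 = rec X. (0\{a,b} + (0 + 0))\{d} + d.d.(0 + X) ⊢ =d=> u1
  u1 = d.(0 + (rec X. (0\{a,b} + (0 + 0))\{d} + d.d.(0 + X))) ⊢ =d=> u2
  u2 = 0 + (rec X. (0\{a,b} + (0 + 0))\{d} + d.d.(0 + X)) ⊢ =d=> u1
LTS(Q): 3 reachable states
  v0 = rec X. (0\{a,b} + (0 + 0))\{d} + d.b.(0 + X) ⊢ =d=> v1
  v1 = b.(0 + (rec X. (0\{a,b} + (0 + 0))\{d} + d.b.(0 + X))) ⊢ =b=> v2
  v2 = 0 + (rec X. (0\{a,b} + (0 + 0))\{d} + d.b.(0 + X)) ⊢ =d=> v1
Run σ = ⟨dd⟩ on P: start {u0}
  after d @ step 1: {u1}
  after d @ step 2: {u2}
  ✓ P
Run σ = ⟨dd⟩ on Q: start {v0}
  after d @ step 1: {v1}
  after d @ step 2: ∅  — Q cannot continue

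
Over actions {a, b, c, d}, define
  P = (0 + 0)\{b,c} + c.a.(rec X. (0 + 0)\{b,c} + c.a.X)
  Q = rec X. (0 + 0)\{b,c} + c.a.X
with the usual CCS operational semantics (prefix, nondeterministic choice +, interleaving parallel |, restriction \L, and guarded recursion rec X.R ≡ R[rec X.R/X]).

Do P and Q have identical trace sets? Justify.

YES

Reachable graph of P (3 states):
  m0 = (0 + 0)\{b,c} + c.a.(rec X. (0 + 0)\{b,c} + c.a.X) | =c=> m1
  m1 = a.(rec X. (0 + 0)\{b,c} + c.a.X) | =a=> m2
  m2 = rec X. (0 + 0)\{b,c} + c.a.X | =c=> m1
Reachable graph of Q (2 states):
  n0 = rec X. (0 + 0)\{b,c} + c.a.X | =c=> n1
  n1 = a.(rec X. (0 + 0)\{b,c} + c.a.X) | =a=> n0
Bisimilarity quotient blocks:
  B0 = {m0, m2, n0}
  B1 = {m1, n1}
m0 ∈ B0, n0 ∈ B0 → same block
Bisimilar ⇒ trace-equivalent.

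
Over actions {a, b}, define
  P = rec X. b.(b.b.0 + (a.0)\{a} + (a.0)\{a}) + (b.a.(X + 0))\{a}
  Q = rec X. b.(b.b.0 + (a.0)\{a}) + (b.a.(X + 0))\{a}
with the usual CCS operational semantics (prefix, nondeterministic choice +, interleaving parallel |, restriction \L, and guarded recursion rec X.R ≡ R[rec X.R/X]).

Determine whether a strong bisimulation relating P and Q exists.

LTS(P): 5 reachable states
  m0 = rec X. b.(b.b.0 + (a.0)\{a} + (a.0)\{a}) + (b.a.(X + 0))\{a} → ··b··> m1, ··b··> m2
  m1 = (a.((rec X. b.(b.b.0 + (a.0)\{a} + (a.0)\{a}) + (b.a.(X + 0))\{a}) + 0))\{a} → (no moves)
  m2 = b.b.0 + (a.0)\{a} + (a.0)\{a} → ··b··> m3
  m3 = b.0 → ··b··> m4
  m4 = 0 → (no moves)
LTS(Q): 5 reachable states
  n0 = rec X. b.(b.b.0 + (a.0)\{a}) + (b.a.(X + 0))\{a} → ··b··> n1, ··b··> n2
  n1 = (a.((rec X. b.(b.b.0 + (a.0)\{a}) + (b.a.(X + 0))\{a}) + 0))\{a} → (no moves)
  n2 = b.b.0 + (a.0)\{a} → ··b··> n3
  n3 = b.0 → ··b··> n4
  n4 = 0 → (no moves)
Partition-refinement fixed point:
  B0 = {m0, n0}
  B1 = {m2, n2}
  B2 = {m3, n3}
  B3 = {m1, m4, n1, n4}
m0 ∈ B0, n0 ∈ B0 → same block

YES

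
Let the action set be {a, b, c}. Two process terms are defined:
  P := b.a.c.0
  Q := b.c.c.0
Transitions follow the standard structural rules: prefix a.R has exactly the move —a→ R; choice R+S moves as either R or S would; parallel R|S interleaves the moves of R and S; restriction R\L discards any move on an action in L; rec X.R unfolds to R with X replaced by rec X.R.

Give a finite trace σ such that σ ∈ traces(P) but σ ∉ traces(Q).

LTS(P): 4 reachable states
  p0 = b.a.c.0 has moves -b-> p1
  p1 = a.c.0 has moves -a-> p2
  p2 = c.0 has moves -c-> p3
  p3 = 0 has moves ·
LTS(Q): 4 reachable states
  q0 = b.c.c.0 has moves -b-> q1
  q1 = c.c.0 has moves -c-> q2
  q2 = c.0 has moves -c-> q3
  q3 = 0 has moves ·
Executing ba from P (initial set {p0}):
  [1] b ⇒ {p1}
  [2] a ⇒ {p2}
  ✓ P
Executing ba from Q (initial set {q0}):
  [1] b ⇒ {q1}
  [2] a ⇒ ∅ (Q stuck)

ba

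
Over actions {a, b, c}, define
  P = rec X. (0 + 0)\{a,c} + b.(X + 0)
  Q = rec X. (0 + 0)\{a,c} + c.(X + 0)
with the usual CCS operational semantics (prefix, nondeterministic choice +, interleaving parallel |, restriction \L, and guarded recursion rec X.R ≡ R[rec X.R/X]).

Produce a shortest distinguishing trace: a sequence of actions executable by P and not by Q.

P's transition system — 2 states:
  p0 = rec X. (0 + 0)\{a,c} + b.(X + 0) ⊢ --b--▸ p1
  p1 = (rec X. (0 + 0)\{a,c} + b.(X + 0)) + 0 ⊢ --b--▸ p1
Q's transition system — 2 states:
  q0 = rec X. (0 + 0)\{a,c} + c.(X + 0) ⊢ --c--▸ q1
  q1 = (rec X. (0 + 0)\{a,c} + c.(X + 0)) + 0 ⊢ --c--▸ q1
Executing b from P (initial set {p0}):
  step 1 (b): {p1}
  P completes σ.
Executing b from Q (initial set {q0}):
  step 1 (b): no successor for Q

b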